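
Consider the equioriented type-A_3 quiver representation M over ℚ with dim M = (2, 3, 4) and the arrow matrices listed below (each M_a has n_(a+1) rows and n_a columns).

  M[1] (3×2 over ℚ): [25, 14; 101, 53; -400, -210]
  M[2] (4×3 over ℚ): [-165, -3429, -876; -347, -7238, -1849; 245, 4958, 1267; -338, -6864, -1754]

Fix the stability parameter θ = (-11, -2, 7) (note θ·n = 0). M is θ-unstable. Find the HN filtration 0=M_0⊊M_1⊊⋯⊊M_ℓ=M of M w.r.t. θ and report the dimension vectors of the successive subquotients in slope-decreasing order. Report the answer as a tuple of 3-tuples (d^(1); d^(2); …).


Via rank(M_{q-1}∘⋯∘M_p): M ≅ I[1,3]^2, I[2,2], I[3,3]^2.
μ_θ-semistable layers: μ^(1)=7; μ^(2)=-2; μ^(3)=-11

((0, 0, 4); (0, 3, 0); (2, 0, 0))


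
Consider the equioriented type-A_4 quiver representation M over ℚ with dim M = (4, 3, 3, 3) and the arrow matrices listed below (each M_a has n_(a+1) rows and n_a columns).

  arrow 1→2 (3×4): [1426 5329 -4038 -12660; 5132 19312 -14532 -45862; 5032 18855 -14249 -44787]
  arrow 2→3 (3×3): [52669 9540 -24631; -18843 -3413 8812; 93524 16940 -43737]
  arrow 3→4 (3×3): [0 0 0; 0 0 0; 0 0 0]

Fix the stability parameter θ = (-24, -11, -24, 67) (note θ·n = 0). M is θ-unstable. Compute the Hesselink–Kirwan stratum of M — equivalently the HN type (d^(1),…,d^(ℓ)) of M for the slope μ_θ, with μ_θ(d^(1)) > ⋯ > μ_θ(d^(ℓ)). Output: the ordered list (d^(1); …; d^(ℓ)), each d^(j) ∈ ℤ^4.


Via rank(M_{q-1}∘⋯∘M_p): M ≅ I[1,1], I[1,3]^3, I[4,4]^3.
μ_θ-semistable layers: μ^(1)=67; μ^(2)=-35/2; μ^(3)=-24

((0, 0, 0, 3); (0, 3, 3, 0); (4, 0, 0, 0))


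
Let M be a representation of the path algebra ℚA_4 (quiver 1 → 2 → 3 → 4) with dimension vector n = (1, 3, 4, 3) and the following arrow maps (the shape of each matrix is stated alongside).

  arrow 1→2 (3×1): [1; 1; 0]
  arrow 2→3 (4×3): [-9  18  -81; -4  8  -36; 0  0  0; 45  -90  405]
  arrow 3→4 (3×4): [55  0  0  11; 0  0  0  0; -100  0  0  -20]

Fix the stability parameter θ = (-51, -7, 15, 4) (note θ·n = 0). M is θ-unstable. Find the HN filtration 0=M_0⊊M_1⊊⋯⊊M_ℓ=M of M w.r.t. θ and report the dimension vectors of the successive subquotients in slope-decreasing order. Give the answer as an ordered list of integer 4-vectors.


Via rank(M_{q-1}∘⋯∘M_p): M ≅ I[1,3], I[2,2]^2, I[3,3]^2, I[3,4], I[4,4]^2.
μ_θ-semistable layers: μ^(1)=15; μ^(2)=19/2; μ^(3)=4; μ^(4)=-7; μ^(5)=-51

((0, 0, 3, 0); (0, 0, 1, 1); (0, 0, 0, 2); (0, 3, 0, 0); (1, 0, 0, 0))


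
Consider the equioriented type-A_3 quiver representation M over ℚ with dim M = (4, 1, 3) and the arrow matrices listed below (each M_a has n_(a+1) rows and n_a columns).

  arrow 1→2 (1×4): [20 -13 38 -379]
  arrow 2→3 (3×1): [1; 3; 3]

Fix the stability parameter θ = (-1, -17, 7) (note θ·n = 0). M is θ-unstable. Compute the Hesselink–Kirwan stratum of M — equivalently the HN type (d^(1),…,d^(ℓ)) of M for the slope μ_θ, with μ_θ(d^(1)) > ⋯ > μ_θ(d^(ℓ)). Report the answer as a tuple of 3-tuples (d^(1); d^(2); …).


Interval decomposition of M: I[1,1]^3, I[1,3], I[3,3]^2.
HN type (ℓ=3): μ^(1)=7; μ^(2)=-1; μ^(3)=-9

((0, 0, 3); (3, 0, 0); (1, 1, 0))


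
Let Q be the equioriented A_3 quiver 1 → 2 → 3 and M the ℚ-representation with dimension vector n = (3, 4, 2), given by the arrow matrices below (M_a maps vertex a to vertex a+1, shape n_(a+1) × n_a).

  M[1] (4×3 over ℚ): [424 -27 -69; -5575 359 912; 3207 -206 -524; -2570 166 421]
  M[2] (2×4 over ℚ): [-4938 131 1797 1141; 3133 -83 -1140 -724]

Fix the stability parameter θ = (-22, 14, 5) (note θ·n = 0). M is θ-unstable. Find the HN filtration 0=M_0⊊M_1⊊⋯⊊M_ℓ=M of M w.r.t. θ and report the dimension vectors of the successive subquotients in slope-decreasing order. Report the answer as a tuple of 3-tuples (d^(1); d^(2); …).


Barcode: M ≅ I[1,2], I[1,3]^2, I[2,2]. HN layers by μ_θ (3 steps, strictly decreasing):
  μ^(1)=14; μ^(2)=19/2; μ^(3)=-22

((0, 2, 0); (0, 2, 2); (3, 0, 0))


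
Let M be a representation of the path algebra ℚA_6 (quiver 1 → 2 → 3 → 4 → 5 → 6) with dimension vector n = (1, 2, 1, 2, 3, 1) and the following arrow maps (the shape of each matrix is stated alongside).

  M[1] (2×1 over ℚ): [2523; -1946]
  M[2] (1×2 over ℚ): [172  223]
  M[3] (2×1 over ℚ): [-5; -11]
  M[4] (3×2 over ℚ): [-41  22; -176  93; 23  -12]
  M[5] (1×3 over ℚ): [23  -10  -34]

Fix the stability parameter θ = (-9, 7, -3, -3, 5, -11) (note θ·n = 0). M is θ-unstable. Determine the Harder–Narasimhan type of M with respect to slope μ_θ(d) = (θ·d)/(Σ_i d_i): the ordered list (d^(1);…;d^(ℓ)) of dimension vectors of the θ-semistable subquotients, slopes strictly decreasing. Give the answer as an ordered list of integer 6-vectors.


Barcode: M ≅ I[1,6], I[2,2], I[4,5], I[5,5]. HN layers by μ_θ (5 steps, strictly decreasing):
  μ^(1)=7; μ^(2)=5; μ^(3)=-1; μ^(4)=-3; μ^(5)=-9

((0, 1, 0, 0, 0, 0); (0, 0, 0, 0, 2, 0); (0, 1, 1, 1, 1, 1); (0, 0, 0, 1, 0, 0); (1, 0, 0, 0, 0, 0))


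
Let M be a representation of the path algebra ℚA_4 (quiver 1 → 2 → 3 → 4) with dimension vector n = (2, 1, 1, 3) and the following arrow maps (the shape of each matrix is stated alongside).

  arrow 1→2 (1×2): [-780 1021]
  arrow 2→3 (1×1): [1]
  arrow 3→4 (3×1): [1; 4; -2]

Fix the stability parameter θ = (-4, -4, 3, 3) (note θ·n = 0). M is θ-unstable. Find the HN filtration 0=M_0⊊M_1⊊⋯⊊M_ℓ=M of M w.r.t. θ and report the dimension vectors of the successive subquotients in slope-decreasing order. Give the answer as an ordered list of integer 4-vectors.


Barcode: M ≅ I[1,1], I[1,4], I[4,4]^2. HN layers by μ_θ (2 steps, strictly decreasing):
  μ^(1)=3; μ^(2)=-4

((0, 0, 1, 3); (2, 1, 0, 0))


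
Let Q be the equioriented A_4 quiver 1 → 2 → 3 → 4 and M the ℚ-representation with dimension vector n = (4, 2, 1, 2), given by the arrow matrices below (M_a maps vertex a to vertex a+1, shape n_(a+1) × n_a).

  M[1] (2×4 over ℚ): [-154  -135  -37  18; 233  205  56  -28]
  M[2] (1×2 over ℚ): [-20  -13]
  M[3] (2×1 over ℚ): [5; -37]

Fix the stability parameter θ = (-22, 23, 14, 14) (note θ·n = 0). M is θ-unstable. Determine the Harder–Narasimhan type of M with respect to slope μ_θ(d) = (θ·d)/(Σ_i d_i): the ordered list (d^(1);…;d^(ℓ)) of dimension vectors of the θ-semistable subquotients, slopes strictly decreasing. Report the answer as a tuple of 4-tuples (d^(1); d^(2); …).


Via rank(M_{q-1}∘⋯∘M_p): M ≅ I[1,1]^2, I[1,2], I[1,4], I[4,4].
μ_θ-semistable layers: μ^(1)=23; μ^(2)=17; μ^(3)=14; μ^(4)=-22

((0, 1, 0, 0); (0, 1, 1, 1); (0, 0, 0, 1); (4, 0, 0, 0))


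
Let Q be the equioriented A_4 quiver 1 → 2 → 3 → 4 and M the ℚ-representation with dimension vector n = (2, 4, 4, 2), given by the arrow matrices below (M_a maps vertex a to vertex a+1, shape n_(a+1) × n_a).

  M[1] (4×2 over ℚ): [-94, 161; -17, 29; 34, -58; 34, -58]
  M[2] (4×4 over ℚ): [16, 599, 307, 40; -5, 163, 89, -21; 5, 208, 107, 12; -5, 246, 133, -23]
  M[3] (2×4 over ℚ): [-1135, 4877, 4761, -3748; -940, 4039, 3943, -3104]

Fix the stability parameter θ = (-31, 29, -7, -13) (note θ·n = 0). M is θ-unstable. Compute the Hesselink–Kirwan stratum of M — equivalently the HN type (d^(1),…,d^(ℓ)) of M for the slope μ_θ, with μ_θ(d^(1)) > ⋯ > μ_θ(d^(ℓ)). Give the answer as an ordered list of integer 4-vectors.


Via rank(M_{q-1}∘⋯∘M_p): M ≅ I[1,3], I[1,4], I[2,3], I[2,4].
μ_θ-semistable layers: μ^(1)=11; μ^(2)=3; μ^(3)=-31

((0, 2, 2, 0); (0, 2, 2, 2); (2, 0, 0, 0))


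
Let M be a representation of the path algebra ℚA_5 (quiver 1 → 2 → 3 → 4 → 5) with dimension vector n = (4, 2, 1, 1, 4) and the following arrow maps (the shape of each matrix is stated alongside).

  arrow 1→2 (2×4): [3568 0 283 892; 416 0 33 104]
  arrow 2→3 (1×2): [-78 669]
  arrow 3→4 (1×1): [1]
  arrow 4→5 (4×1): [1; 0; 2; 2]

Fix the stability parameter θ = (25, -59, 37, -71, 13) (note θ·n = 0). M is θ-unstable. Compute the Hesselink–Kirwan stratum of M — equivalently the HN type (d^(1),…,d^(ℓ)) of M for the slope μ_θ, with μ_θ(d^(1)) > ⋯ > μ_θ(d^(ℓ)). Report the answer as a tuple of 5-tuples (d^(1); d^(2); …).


Via rank(M_{q-1}∘⋯∘M_p): M ≅ I[1,1]^2, I[1,2], I[1,5], I[5,5]^3.
μ_θ-semistable layers: μ^(1)=25; μ^(2)=13; μ^(3)=-17

((2, 0, 0, 0, 0); (0, 0, 0, 0, 4); (2, 2, 1, 1, 0))


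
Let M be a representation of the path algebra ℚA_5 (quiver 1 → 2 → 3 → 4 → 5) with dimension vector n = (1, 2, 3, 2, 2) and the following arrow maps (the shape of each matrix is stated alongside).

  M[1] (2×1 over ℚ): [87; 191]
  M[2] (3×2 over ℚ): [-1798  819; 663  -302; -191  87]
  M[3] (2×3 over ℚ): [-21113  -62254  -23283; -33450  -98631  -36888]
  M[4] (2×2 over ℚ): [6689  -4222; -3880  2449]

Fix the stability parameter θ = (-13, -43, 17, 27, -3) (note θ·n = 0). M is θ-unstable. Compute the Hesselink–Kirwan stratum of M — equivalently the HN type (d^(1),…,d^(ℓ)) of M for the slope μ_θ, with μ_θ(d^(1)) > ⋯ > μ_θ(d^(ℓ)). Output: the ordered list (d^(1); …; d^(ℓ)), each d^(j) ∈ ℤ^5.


Via rank(M_{q-1}∘⋯∘M_p): M ≅ I[1,5], I[2,3], I[3,5].
μ_θ-semistable layers: μ^(1)=17; μ^(2)=41/3; μ^(3)=-28; μ^(4)=-43

((0, 0, 1, 0, 0); (0, 0, 2, 2, 2); (1, 1, 0, 0, 0); (0, 1, 0, 0, 0))


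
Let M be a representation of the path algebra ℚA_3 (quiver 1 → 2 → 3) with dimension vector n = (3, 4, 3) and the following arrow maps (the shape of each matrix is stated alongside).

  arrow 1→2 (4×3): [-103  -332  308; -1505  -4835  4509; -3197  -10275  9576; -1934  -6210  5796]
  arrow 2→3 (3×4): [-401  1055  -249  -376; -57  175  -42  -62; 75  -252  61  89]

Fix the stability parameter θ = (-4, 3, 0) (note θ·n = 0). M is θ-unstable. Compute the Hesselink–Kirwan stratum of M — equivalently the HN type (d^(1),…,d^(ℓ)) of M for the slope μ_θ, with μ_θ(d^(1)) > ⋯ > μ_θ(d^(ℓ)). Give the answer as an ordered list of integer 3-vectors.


Interval decomposition of M: I[1,3]^3, I[2,2].
HN type (ℓ=3): μ^(1)=3; μ^(2)=3/2; μ^(3)=-4

((0, 1, 0); (0, 3, 3); (3, 0, 0))


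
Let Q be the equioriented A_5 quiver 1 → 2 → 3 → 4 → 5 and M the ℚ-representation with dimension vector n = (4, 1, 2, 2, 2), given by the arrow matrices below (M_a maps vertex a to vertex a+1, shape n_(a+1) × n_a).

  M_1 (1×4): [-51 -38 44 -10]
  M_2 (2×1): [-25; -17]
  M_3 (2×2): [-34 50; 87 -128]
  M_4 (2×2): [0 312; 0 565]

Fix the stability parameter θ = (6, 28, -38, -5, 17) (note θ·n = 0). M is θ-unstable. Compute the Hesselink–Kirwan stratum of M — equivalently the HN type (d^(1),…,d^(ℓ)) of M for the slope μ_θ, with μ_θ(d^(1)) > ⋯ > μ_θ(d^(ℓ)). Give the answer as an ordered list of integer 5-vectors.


Barcode: M ≅ I[1,1]^3, I[1,5], I[3,4], I[5,5]. HN layers by μ_θ (5 steps, strictly decreasing):
  μ^(1)=17; μ^(2)=6; μ^(3)=-9/4; μ^(4)=-5; μ^(5)=-38

((0, 0, 0, 0, 2); (3, 0, 0, 0, 0); (1, 1, 1, 1, 0); (0, 0, 0, 1, 0); (0, 0, 1, 0, 0))


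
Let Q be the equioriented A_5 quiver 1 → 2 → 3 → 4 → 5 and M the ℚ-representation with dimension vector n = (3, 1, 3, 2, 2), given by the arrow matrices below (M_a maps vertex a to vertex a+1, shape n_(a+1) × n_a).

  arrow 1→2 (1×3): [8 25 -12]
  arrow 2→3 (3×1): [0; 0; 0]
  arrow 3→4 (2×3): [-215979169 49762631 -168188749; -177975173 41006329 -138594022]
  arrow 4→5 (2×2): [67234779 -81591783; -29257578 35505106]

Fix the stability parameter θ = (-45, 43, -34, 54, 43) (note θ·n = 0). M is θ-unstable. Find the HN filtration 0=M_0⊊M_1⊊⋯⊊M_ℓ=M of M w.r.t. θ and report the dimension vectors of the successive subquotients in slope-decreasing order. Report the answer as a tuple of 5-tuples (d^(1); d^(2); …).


Via rank(M_{q-1}∘⋯∘M_p): M ≅ I[1,1]^2, I[1,2], I[3,3], I[3,4], I[3,5], I[5,5].
μ_θ-semistable layers: μ^(1)=54; μ^(2)=97/2; μ^(3)=43; μ^(4)=-34; μ^(5)=-45

((0, 0, 0, 1, 0); (0, 0, 0, 1, 1); (0, 1, 0, 0, 1); (0, 0, 3, 0, 0); (3, 0, 0, 0, 0))


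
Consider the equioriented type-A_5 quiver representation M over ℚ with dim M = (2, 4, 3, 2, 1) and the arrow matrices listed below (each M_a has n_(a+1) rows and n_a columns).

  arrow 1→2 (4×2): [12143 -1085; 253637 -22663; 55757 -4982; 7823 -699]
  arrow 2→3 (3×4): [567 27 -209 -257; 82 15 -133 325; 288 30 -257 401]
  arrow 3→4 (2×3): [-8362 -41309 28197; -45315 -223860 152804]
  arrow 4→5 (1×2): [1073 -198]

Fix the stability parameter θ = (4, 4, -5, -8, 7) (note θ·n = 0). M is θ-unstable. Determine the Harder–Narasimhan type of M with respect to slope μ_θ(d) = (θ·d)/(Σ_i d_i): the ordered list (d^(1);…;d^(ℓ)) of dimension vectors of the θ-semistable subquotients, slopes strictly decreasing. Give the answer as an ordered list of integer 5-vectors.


Interval decomposition of M: I[1,4], I[1,5], I[2,2], I[2,3].
HN type (ℓ=4): μ^(1)=7; μ^(2)=4; μ^(3)=-1/2; μ^(4)=-5/4

((0, 0, 0, 0, 1); (0, 1, 0, 0, 0); (0, 1, 1, 0, 0); (2, 2, 2, 2, 0))


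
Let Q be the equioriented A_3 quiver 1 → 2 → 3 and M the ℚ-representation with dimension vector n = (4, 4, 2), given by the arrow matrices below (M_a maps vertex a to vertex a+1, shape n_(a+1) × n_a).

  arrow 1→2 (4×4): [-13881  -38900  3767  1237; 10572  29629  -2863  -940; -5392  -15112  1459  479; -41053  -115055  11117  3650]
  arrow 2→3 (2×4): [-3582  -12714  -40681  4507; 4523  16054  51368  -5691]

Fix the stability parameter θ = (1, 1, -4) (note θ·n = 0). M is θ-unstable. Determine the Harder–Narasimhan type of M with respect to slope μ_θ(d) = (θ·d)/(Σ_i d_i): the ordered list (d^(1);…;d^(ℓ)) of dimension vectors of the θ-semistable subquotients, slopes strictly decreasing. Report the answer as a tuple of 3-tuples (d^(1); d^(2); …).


Interval decomposition of M: I[1,1], I[1,2], I[1,3]^2, I[2,2].
HN type (ℓ=2): μ^(1)=1; μ^(2)=-2/3

((2, 2, 0); (2, 2, 2))


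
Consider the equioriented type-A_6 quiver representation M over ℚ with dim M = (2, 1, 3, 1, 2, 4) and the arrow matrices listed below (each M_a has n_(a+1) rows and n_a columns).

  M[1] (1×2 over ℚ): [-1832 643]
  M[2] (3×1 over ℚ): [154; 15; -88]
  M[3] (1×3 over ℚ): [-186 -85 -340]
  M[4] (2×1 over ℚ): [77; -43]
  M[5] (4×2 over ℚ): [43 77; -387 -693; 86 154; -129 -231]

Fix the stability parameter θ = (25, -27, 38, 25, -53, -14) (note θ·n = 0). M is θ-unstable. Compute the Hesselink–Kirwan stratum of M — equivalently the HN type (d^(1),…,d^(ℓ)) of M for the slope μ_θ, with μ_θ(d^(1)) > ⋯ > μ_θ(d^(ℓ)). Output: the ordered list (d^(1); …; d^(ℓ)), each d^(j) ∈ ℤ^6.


Via rank(M_{q-1}∘⋯∘M_p): M ≅ I[1,1], I[1,5], I[3,3]^2, I[5,6], I[6,6]^3.
μ_θ-semistable layers: μ^(1)=38; μ^(2)=25; μ^(3)=10/3; μ^(4)=-1; μ^(5)=-14; μ^(6)=-53

((0, 0, 2, 0, 0, 0); (1, 0, 0, 0, 0, 0); (0, 0, 1, 1, 1, 0); (1, 1, 0, 0, 0, 0); (0, 0, 0, 0, 0, 4); (0, 0, 0, 0, 1, 0))


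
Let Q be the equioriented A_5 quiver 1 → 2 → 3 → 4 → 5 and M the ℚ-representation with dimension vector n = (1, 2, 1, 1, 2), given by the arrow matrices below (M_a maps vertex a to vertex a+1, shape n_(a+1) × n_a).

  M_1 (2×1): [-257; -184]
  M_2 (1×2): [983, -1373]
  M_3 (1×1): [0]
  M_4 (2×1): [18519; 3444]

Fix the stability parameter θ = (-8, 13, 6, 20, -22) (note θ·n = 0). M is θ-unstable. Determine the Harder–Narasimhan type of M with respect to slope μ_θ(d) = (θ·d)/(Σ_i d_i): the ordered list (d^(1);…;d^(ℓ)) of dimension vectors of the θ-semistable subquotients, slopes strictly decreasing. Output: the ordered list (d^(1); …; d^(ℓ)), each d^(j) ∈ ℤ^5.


Via rank(M_{q-1}∘⋯∘M_p): M ≅ I[1,3], I[2,2], I[4,5], I[5,5].
μ_θ-semistable layers: μ^(1)=13; μ^(2)=19/2; μ^(3)=-1; μ^(4)=-8; μ^(5)=-22

((0, 1, 0, 0, 0); (0, 1, 1, 0, 0); (0, 0, 0, 1, 1); (1, 0, 0, 0, 0); (0, 0, 0, 0, 1))


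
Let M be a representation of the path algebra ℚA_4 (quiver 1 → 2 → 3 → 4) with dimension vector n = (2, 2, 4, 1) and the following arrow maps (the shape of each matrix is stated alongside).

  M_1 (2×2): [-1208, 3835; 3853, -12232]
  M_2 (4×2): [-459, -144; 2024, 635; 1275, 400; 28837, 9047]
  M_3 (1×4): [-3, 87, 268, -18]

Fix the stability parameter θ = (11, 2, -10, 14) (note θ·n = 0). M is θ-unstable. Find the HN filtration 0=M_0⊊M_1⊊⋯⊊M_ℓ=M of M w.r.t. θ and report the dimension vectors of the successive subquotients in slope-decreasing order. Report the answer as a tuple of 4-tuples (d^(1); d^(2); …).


Interval decomposition of M: I[1,3], I[1,4], I[3,3]^2.
HN type (ℓ=3): μ^(1)=14; μ^(2)=1; μ^(3)=-10

((0, 0, 0, 1); (2, 2, 2, 0); (0, 0, 2, 0))


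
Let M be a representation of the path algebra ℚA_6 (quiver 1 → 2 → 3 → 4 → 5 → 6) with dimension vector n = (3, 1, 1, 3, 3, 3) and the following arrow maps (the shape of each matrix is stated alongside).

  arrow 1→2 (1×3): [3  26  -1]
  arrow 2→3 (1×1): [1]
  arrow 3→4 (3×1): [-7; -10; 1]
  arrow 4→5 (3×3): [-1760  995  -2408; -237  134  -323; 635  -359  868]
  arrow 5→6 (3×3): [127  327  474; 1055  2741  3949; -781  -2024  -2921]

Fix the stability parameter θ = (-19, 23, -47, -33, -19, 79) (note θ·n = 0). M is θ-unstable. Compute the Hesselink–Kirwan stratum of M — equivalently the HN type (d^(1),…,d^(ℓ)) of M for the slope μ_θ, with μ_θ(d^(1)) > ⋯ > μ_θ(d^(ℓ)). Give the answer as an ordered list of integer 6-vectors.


Interval decomposition of M: I[1,1]^2, I[1,6], I[4,6]^2.
HN type (ℓ=3): μ^(1)=79; μ^(2)=-19; μ^(3)=-33

((0, 0, 0, 0, 0, 3); (3, 1, 1, 1, 3, 0); (0, 0, 0, 2, 0, 0))


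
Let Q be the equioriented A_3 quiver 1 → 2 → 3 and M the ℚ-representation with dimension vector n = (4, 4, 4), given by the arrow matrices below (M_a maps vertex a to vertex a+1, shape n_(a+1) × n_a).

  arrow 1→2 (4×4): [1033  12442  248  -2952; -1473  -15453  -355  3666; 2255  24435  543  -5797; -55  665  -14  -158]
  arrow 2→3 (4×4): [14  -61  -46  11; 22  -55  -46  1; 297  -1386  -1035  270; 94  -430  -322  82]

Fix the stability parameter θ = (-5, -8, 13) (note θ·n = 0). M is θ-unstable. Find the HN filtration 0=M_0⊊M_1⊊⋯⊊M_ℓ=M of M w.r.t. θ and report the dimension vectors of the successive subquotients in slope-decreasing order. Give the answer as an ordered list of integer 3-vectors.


Via rank(M_{q-1}∘⋯∘M_p): M ≅ I[1,2]^2, I[1,3]^2, I[3,3]^2.
μ_θ-semistable layers: μ^(1)=13; μ^(2)=-13/2

((0, 0, 4); (4, 4, 0))


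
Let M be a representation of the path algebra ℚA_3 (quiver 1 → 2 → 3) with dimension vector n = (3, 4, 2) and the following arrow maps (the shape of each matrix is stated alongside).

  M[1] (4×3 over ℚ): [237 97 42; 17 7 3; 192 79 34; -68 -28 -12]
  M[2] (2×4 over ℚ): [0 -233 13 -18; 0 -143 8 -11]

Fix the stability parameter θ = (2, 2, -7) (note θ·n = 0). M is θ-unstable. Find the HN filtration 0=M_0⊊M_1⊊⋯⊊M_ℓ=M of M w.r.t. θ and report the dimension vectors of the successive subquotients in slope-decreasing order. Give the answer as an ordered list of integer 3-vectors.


Barcode: M ≅ I[1,2], I[1,3]^2, I[2,2]. HN layers by μ_θ (2 steps, strictly decreasing):
  μ^(1)=2; μ^(2)=-1

((1, 2, 0); (2, 2, 2))


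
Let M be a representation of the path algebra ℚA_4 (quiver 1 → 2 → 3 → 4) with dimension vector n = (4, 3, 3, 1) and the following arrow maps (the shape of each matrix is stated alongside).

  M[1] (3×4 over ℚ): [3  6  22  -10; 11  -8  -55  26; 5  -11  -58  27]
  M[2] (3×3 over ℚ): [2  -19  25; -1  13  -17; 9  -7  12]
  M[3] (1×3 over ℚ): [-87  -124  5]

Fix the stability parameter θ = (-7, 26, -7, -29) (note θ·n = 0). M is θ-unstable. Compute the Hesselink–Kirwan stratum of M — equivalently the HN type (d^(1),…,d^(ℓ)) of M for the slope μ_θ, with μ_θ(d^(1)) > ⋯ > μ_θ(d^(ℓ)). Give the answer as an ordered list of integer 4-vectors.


Interval decomposition of M: I[1,1], I[1,3]^2, I[1,4].
HN type (ℓ=3): μ^(1)=19/2; μ^(2)=-10/3; μ^(3)=-7

((0, 2, 2, 0); (0, 1, 1, 1); (4, 0, 0, 0))


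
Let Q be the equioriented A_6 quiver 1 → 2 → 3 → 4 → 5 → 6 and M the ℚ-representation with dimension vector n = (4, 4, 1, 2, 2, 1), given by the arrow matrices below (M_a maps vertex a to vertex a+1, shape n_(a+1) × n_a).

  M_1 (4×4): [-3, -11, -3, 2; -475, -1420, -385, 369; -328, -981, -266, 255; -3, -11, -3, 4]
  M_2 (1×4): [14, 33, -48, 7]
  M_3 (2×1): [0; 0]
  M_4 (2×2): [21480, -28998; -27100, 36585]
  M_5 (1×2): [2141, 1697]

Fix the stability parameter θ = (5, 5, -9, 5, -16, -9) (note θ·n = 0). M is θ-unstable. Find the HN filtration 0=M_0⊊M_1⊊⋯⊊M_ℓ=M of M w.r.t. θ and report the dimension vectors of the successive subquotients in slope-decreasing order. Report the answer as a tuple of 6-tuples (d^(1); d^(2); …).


Interval decomposition of M: I[1,2]^3, I[1,3], I[4,4], I[4,6], I[5,5].
HN type (ℓ=4): μ^(1)=5; μ^(2)=1/3; μ^(3)=-20/3; μ^(4)=-16

((3, 3, 0, 1, 0, 0); (1, 1, 1, 0, 0, 0); (0, 0, 0, 1, 1, 1); (0, 0, 0, 0, 1, 0))


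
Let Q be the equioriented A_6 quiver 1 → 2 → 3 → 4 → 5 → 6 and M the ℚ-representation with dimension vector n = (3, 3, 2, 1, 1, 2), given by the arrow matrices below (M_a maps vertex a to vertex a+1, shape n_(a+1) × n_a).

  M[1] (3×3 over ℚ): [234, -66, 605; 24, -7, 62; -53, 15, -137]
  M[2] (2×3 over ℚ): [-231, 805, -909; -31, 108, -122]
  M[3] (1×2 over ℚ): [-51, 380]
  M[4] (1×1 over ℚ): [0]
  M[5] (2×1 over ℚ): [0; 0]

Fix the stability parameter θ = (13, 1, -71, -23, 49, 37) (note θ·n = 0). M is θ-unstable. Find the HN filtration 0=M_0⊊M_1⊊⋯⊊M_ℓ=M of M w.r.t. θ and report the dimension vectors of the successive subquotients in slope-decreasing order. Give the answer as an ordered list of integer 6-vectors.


Via rank(M_{q-1}∘⋯∘M_p): M ≅ I[1,2], I[1,3], I[1,4], I[5,5], I[6,6]^2.
μ_θ-semistable layers: μ^(1)=49; μ^(2)=37; μ^(3)=7; μ^(4)=-19; μ^(5)=-20

((0, 0, 0, 0, 1, 0); (0, 0, 0, 0, 0, 2); (1, 1, 0, 0, 0, 0); (1, 1, 1, 0, 0, 0); (1, 1, 1, 1, 0, 0))


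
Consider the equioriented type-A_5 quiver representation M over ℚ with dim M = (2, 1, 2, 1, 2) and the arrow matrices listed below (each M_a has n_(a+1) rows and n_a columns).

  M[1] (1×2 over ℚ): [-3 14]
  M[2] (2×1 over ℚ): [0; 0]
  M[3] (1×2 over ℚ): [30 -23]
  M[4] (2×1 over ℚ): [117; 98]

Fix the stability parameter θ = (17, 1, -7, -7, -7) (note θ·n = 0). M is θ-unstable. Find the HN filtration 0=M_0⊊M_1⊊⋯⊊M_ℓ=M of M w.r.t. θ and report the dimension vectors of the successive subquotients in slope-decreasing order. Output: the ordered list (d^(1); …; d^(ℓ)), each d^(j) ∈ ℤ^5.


Via rank(M_{q-1}∘⋯∘M_p): M ≅ I[1,1], I[1,2], I[3,3], I[3,5], I[5,5].
μ_θ-semistable layers: μ^(1)=17; μ^(2)=9; μ^(3)=-7

((1, 0, 0, 0, 0); (1, 1, 0, 0, 0); (0, 0, 2, 1, 2))


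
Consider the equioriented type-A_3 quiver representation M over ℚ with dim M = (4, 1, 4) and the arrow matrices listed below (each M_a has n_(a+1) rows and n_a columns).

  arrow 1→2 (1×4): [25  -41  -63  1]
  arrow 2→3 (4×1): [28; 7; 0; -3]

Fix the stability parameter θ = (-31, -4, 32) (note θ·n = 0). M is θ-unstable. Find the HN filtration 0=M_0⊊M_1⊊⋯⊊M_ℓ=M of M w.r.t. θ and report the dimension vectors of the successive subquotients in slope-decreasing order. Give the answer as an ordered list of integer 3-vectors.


Interval decomposition of M: I[1,1]^3, I[1,3], I[3,3]^3.
HN type (ℓ=3): μ^(1)=32; μ^(2)=-4; μ^(3)=-31

((0, 0, 4); (0, 1, 0); (4, 0, 0))


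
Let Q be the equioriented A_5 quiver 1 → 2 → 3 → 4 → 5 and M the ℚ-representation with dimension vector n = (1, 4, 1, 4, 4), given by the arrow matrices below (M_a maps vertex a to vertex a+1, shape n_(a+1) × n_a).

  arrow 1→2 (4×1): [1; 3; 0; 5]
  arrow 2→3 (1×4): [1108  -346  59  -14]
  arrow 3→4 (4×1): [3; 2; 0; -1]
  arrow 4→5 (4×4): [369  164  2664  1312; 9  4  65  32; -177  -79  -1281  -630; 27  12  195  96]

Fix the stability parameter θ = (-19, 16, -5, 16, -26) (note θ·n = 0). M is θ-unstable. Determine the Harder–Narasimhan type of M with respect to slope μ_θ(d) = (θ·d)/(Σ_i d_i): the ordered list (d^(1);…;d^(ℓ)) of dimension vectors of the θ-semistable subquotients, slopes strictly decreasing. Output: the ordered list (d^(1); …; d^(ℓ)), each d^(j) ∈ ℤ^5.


Via rank(M_{q-1}∘⋯∘M_p): M ≅ I[1,2], I[2,2]^2, I[2,5], I[4,4], I[4,5]^2, I[5,5].
μ_θ-semistable layers: μ^(1)=16; μ^(2)=1/4; μ^(3)=-5; μ^(4)=-19; μ^(5)=-26

((0, 3, 0, 1, 0); (0, 1, 1, 1, 1); (0, 0, 0, 2, 2); (1, 0, 0, 0, 0); (0, 0, 0, 0, 1))


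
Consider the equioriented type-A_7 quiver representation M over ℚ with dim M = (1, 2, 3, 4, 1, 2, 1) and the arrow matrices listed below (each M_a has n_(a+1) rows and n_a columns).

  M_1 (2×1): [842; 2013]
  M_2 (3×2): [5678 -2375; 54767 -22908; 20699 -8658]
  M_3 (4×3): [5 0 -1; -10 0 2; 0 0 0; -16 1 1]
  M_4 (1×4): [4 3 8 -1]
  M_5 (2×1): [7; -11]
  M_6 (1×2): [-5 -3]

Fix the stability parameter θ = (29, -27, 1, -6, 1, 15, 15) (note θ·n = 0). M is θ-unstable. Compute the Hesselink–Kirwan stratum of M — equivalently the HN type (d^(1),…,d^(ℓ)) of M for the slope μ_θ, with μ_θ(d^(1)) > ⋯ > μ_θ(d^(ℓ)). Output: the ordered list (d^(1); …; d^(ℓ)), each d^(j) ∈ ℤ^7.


Barcode: M ≅ I[1,4], I[2,3], I[3,7], I[4,4]^2, I[6,6]. HN layers by μ_θ (6 steps, strictly decreasing):
  μ^(1)=15; μ^(2)=1; μ^(3)=-3/4; μ^(4)=-5/2; μ^(5)=-6; μ^(6)=-27

((0, 0, 0, 0, 0, 2, 1); (0, 0, 1, 0, 1, 0, 0); (1, 1, 1, 1, 0, 0, 0); (0, 0, 1, 1, 0, 0, 0); (0, 0, 0, 2, 0, 0, 0); (0, 1, 0, 0, 0, 0, 0))


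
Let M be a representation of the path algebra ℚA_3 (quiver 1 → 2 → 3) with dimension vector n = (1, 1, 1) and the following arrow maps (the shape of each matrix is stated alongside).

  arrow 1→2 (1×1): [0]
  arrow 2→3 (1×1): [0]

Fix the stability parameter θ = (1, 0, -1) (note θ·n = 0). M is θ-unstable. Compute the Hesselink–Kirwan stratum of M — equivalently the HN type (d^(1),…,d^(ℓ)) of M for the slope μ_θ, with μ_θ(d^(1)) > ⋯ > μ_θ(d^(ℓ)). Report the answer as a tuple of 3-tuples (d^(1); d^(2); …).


Barcode: M ≅ I[1,1], I[2,2], I[3,3]. HN layers by μ_θ (3 steps, strictly decreasing):
  μ^(1)=1; μ^(2)=0; μ^(3)=-1

((1, 0, 0); (0, 1, 0); (0, 0, 1))


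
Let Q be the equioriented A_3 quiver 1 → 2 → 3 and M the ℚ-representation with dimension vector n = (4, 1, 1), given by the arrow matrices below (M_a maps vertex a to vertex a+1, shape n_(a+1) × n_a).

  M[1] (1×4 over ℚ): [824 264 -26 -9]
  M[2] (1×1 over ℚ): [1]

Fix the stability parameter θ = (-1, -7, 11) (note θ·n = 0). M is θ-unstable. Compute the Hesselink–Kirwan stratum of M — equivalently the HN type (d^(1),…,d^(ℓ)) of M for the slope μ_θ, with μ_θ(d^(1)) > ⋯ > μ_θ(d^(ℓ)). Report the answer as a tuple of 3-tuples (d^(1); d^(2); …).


Via rank(M_{q-1}∘⋯∘M_p): M ≅ I[1,1]^3, I[1,3].
μ_θ-semistable layers: μ^(1)=11; μ^(2)=-1; μ^(3)=-4

((0, 0, 1); (3, 0, 0); (1, 1, 0))


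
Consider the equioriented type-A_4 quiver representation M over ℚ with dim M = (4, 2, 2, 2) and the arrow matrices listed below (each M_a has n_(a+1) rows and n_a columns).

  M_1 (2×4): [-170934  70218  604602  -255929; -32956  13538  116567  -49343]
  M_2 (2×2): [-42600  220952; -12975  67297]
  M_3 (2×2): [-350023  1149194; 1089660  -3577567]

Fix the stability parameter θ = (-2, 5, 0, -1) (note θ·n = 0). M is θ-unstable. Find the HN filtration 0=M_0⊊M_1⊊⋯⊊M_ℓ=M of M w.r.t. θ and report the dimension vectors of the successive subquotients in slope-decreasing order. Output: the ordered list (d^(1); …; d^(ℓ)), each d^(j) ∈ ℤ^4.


Via rank(M_{q-1}∘⋯∘M_p): M ≅ I[1,1]^2, I[1,2], I[1,4], I[3,4].
μ_θ-semistable layers: μ^(1)=5; μ^(2)=4/3; μ^(3)=-1/2; μ^(4)=-2

((0, 1, 0, 0); (0, 1, 1, 1); (0, 0, 1, 1); (4, 0, 0, 0))


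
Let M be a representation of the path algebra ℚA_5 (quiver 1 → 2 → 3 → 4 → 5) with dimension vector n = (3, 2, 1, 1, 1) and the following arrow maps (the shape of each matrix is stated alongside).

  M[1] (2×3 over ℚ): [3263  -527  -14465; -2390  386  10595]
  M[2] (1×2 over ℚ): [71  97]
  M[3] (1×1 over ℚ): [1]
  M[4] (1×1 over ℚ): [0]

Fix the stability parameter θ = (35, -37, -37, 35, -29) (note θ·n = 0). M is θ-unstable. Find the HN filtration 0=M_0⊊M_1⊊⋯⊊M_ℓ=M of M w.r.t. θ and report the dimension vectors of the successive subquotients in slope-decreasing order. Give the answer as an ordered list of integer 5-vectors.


Barcode: M ≅ I[1,1], I[1,2], I[1,4], I[5,5]. HN layers by μ_θ (4 steps, strictly decreasing):
  μ^(1)=35; μ^(2)=-1; μ^(3)=-13; μ^(4)=-29

((1, 0, 0, 1, 0); (1, 1, 0, 0, 0); (1, 1, 1, 0, 0); (0, 0, 0, 0, 1))


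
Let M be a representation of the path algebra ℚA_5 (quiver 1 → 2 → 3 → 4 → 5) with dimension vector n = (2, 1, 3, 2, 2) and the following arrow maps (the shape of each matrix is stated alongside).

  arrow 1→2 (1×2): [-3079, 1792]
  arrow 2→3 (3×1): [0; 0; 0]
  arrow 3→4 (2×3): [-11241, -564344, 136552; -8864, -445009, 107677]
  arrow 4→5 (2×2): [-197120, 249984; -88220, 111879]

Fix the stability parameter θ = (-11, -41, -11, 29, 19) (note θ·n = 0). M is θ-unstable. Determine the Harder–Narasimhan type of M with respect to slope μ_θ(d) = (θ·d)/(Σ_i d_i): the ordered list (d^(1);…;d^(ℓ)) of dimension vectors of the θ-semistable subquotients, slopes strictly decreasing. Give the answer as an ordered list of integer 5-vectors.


Via rank(M_{q-1}∘⋯∘M_p): M ≅ I[1,1], I[1,2], I[3,3], I[3,4], I[3,5], I[5,5].
μ_θ-semistable layers: μ^(1)=29; μ^(2)=24; μ^(3)=19; μ^(4)=-11; μ^(5)=-26

((0, 0, 0, 1, 0); (0, 0, 0, 1, 1); (0, 0, 0, 0, 1); (1, 0, 3, 0, 0); (1, 1, 0, 0, 0))


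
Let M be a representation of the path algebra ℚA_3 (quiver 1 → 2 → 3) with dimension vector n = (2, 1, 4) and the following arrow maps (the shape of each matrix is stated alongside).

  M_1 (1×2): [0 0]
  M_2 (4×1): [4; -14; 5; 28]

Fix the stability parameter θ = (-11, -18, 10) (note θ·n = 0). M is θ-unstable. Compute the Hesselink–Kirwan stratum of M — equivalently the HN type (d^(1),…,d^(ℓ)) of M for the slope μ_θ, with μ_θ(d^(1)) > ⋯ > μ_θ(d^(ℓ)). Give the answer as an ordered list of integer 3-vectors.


Interval decomposition of M: I[1,1]^2, I[2,3], I[3,3]^3.
HN type (ℓ=3): μ^(1)=10; μ^(2)=-11; μ^(3)=-18

((0, 0, 4); (2, 0, 0); (0, 1, 0))


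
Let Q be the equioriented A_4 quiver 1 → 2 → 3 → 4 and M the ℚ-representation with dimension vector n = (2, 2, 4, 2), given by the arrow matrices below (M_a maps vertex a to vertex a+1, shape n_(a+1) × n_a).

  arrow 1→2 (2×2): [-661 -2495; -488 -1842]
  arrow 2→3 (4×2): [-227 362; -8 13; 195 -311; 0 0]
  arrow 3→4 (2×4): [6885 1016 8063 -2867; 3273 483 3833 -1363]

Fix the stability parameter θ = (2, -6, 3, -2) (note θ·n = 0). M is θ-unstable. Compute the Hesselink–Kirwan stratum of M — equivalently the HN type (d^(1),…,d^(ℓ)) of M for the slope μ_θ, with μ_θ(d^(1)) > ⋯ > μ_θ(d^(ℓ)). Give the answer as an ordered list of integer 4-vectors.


Via rank(M_{q-1}∘⋯∘M_p): M ≅ I[1,4]^2, I[3,3]^2.
μ_θ-semistable layers: μ^(1)=3; μ^(2)=1/2; μ^(3)=-2

((0, 0, 2, 0); (0, 0, 2, 2); (2, 2, 0, 0))


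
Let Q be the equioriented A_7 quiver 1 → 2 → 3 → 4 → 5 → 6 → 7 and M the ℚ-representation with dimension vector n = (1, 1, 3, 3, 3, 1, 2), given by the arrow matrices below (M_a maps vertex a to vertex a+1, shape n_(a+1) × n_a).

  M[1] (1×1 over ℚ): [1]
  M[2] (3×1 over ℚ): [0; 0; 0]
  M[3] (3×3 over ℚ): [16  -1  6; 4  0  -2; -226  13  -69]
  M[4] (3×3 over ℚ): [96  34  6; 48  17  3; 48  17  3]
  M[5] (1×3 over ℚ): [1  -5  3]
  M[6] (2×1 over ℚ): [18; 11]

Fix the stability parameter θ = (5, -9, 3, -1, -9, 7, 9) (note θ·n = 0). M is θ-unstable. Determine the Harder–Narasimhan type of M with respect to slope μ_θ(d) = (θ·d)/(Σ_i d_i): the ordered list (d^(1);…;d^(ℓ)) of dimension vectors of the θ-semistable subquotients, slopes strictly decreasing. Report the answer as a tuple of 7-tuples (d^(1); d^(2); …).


Interval decomposition of M: I[1,2], I[3,3], I[3,4], I[3,5], I[4,4], I[5,5], I[5,7], I[7,7].
HN type (ℓ=8): μ^(1)=9; μ^(2)=7; μ^(3)=3; μ^(4)=1; μ^(5)=-1; μ^(6)=-2; μ^(7)=-7/3; μ^(8)=-9

((0, 0, 0, 0, 0, 0, 2); (0, 0, 0, 0, 0, 1, 0); (0, 0, 1, 0, 0, 0, 0); (0, 0, 1, 1, 0, 0, 0); (0, 0, 0, 1, 0, 0, 0); (1, 1, 0, 0, 0, 0, 0); (0, 0, 1, 1, 1, 0, 0); (0, 0, 0, 0, 2, 0, 0))


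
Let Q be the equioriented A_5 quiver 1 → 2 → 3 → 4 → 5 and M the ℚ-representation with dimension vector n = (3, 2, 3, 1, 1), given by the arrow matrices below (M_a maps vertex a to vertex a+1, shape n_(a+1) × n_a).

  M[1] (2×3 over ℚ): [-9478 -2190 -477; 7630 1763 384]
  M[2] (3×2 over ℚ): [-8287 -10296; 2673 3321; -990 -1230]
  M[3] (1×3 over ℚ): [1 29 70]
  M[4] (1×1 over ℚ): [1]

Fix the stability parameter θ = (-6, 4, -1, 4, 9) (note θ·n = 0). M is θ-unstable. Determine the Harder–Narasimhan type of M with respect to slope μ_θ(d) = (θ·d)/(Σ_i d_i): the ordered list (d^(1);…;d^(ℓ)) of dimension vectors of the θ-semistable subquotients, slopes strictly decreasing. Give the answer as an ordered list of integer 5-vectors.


Barcode: M ≅ I[1,1], I[1,3], I[1,5], I[3,3]. HN layers by μ_θ (5 steps, strictly decreasing):
  μ^(1)=9; μ^(2)=4; μ^(3)=3/2; μ^(4)=-1; μ^(5)=-6

((0, 0, 0, 0, 1); (0, 0, 0, 1, 0); (0, 2, 2, 0, 0); (0, 0, 1, 0, 0); (3, 0, 0, 0, 0))


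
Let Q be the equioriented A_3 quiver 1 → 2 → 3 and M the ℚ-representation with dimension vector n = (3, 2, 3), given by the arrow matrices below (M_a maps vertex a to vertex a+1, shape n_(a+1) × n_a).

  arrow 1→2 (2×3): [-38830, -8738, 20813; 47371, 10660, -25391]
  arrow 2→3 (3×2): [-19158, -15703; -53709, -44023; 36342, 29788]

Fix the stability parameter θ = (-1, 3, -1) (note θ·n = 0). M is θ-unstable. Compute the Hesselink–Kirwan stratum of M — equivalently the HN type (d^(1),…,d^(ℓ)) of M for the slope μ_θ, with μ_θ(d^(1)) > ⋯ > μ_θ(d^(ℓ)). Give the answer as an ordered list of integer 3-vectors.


Interval decomposition of M: I[1,1], I[1,3]^2, I[3,3].
HN type (ℓ=2): μ^(1)=1; μ^(2)=-1

((0, 2, 2); (3, 0, 1))


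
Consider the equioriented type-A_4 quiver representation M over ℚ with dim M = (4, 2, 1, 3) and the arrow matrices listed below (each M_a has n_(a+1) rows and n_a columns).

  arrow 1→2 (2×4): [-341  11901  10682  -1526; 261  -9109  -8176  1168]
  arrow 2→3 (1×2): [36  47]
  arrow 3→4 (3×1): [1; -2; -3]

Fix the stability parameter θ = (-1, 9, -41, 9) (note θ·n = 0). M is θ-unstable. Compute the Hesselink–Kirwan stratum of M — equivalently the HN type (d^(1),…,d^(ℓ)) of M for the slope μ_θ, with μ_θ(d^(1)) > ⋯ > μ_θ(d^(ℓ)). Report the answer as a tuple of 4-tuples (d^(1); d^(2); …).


Via rank(M_{q-1}∘⋯∘M_p): M ≅ I[1,1]^2, I[1,2], I[1,4], I[4,4]^2.
μ_θ-semistable layers: μ^(1)=9; μ^(2)=-1; μ^(3)=-11

((0, 1, 0, 3); (3, 0, 0, 0); (1, 1, 1, 0))


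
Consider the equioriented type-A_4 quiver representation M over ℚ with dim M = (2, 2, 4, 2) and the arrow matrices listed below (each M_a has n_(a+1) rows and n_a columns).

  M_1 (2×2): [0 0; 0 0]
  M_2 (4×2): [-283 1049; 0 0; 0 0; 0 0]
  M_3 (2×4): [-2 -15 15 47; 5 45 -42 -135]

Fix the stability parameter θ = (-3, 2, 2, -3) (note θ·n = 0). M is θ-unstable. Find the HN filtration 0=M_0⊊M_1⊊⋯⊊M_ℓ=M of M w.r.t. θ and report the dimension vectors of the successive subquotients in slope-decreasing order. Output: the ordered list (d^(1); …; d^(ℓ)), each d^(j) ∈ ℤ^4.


Via rank(M_{q-1}∘⋯∘M_p): M ≅ I[1,1]^2, I[2,2], I[2,4], I[3,3]^2, I[3,4].
μ_θ-semistable layers: μ^(1)=2; μ^(2)=1/3; μ^(3)=-1/2; μ^(4)=-3

((0, 1, 2, 0); (0, 1, 1, 1); (0, 0, 1, 1); (2, 0, 0, 0))


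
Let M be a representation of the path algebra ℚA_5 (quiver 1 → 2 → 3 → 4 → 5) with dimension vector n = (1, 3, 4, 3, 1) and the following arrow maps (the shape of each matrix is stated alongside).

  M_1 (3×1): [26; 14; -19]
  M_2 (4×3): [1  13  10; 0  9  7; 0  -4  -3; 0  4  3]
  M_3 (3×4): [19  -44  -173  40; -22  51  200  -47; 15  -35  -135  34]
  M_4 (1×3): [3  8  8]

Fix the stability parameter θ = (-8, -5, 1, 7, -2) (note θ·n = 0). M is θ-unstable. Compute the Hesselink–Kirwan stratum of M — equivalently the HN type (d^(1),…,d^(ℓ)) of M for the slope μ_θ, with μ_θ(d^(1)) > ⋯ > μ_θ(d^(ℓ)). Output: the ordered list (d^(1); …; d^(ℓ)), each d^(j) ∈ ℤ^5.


Barcode: M ≅ I[1,5], I[2,4]^2, I[3,3]. HN layers by μ_θ (5 steps, strictly decreasing):
  μ^(1)=7; μ^(2)=5/2; μ^(3)=1; μ^(4)=-5; μ^(5)=-8

((0, 0, 0, 2, 0); (0, 0, 0, 1, 1); (0, 0, 4, 0, 0); (0, 3, 0, 0, 0); (1, 0, 0, 0, 0))


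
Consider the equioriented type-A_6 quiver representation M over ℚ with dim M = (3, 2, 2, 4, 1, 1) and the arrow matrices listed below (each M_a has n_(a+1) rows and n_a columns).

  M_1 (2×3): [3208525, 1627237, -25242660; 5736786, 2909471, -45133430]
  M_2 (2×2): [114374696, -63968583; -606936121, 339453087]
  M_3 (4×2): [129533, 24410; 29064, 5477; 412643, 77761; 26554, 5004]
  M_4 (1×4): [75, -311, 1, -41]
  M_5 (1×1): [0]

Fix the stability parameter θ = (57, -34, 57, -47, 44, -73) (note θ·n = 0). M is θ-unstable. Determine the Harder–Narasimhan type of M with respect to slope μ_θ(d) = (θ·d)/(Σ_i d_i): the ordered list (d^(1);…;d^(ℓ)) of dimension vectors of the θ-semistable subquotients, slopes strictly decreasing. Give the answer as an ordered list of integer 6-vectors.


Barcode: M ≅ I[1,1], I[1,4]^2, I[4,4], I[4,5], I[6,6]. HN layers by μ_θ (5 steps, strictly decreasing):
  μ^(1)=57; μ^(2)=44; μ^(3)=33/4; μ^(4)=-47; μ^(5)=-73

((1, 0, 0, 0, 0, 0); (0, 0, 0, 0, 1, 0); (2, 2, 2, 2, 0, 0); (0, 0, 0, 2, 0, 0); (0, 0, 0, 0, 0, 1))


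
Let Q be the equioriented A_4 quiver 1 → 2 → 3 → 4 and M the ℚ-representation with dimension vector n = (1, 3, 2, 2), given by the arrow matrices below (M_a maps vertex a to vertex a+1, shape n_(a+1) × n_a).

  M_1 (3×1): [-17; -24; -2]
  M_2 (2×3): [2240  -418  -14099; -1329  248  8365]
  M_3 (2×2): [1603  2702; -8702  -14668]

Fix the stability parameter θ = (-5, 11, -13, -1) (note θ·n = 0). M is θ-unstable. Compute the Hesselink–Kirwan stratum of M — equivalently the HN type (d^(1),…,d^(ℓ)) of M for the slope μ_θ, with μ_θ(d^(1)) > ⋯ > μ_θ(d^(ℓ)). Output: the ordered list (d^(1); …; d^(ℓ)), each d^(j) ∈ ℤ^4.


Interval decomposition of M: I[1,4], I[2,2], I[2,3], I[4,4].
HN type (ℓ=3): μ^(1)=11; μ^(2)=-1; μ^(3)=-5

((0, 1, 0, 0); (0, 2, 2, 2); (1, 0, 0, 0))


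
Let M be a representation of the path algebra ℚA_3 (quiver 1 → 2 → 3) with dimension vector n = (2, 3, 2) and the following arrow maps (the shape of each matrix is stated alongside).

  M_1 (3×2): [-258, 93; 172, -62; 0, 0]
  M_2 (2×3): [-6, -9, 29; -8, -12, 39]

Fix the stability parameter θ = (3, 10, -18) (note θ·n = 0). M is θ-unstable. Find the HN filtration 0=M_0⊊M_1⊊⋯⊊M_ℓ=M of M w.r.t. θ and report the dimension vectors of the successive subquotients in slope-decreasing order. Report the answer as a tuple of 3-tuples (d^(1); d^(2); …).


Via rank(M_{q-1}∘⋯∘M_p): M ≅ I[1,1], I[1,2], I[2,3]^2.
μ_θ-semistable layers: μ^(1)=10; μ^(2)=3; μ^(3)=-4

((0, 1, 0); (2, 0, 0); (0, 2, 2))


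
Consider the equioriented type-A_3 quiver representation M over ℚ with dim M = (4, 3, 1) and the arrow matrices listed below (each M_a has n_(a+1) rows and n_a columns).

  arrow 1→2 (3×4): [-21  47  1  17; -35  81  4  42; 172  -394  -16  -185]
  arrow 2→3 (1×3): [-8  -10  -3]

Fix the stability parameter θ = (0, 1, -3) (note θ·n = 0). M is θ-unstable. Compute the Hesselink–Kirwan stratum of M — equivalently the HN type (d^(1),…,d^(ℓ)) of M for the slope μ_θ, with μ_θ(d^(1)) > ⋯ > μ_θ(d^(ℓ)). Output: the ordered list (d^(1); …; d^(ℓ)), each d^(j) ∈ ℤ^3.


Via rank(M_{q-1}∘⋯∘M_p): M ≅ I[1,1], I[1,2]^2, I[1,3].
μ_θ-semistable layers: μ^(1)=1; μ^(2)=0; μ^(3)=-2/3

((0, 2, 0); (3, 0, 0); (1, 1, 1))
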